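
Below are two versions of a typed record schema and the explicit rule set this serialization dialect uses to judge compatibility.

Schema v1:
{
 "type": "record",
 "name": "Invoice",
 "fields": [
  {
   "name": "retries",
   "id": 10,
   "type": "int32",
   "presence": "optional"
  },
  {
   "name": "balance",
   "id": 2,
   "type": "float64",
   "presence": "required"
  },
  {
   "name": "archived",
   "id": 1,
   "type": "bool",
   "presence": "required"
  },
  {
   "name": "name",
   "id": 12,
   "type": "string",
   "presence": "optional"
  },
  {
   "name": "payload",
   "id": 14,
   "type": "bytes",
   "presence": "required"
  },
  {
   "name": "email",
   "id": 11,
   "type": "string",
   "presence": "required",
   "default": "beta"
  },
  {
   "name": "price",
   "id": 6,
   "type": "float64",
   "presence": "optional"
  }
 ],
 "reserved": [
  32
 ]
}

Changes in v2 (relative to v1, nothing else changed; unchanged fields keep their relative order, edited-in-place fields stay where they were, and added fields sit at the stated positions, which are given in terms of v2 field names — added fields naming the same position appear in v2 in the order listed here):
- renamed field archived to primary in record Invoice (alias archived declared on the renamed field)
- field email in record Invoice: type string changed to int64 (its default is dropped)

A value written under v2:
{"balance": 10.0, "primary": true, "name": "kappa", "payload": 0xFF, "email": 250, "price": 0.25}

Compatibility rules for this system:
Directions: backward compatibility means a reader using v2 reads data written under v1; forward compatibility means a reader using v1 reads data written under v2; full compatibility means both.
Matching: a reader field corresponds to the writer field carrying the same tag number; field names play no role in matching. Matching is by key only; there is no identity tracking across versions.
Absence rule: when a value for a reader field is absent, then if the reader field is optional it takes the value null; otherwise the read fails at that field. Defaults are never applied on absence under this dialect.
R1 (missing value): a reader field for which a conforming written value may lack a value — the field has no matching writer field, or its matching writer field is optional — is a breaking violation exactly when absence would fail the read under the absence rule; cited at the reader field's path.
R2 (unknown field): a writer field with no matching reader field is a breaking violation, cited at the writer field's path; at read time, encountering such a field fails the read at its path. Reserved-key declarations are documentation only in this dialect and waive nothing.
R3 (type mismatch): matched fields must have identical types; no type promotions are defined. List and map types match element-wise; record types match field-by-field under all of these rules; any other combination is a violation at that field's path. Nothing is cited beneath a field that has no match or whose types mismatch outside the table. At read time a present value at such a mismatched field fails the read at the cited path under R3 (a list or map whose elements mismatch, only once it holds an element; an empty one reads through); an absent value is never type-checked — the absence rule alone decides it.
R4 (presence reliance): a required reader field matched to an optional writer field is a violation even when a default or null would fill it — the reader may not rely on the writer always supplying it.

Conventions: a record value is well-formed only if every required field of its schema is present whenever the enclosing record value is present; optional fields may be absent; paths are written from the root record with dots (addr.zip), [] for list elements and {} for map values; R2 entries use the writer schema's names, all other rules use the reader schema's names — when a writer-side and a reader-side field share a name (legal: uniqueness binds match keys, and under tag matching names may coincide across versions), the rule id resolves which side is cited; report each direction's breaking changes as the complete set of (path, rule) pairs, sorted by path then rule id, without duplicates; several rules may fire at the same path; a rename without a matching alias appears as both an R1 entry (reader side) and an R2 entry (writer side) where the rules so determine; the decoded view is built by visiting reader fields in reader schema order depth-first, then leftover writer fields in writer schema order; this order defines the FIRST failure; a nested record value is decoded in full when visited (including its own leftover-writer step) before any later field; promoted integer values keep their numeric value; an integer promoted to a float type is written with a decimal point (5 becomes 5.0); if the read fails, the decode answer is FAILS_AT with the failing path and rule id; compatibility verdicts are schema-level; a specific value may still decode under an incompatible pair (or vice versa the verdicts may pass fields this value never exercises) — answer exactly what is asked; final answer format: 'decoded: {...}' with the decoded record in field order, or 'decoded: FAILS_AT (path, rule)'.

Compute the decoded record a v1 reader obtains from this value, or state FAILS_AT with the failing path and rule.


decoded: FAILS_AT (email, R3)

arrows below run writer -> reader for Invoice
decode walk for Invoice under reader schema v1:
  retries := null (missing; optional => null)
  balance := 10.0
  archived := true (from writer primary)
  name := "kappa"
  payload := 0xFF
  read fails at email under R3
  => FAILS_AT (email, R3)
diffs on Invoice not affecting the asked answer:
  renamed field archived to primary in record Invoice (alias archived declared on the renamed field) -> triggers nothing under the printed rules; the Invoice answer is the same either way


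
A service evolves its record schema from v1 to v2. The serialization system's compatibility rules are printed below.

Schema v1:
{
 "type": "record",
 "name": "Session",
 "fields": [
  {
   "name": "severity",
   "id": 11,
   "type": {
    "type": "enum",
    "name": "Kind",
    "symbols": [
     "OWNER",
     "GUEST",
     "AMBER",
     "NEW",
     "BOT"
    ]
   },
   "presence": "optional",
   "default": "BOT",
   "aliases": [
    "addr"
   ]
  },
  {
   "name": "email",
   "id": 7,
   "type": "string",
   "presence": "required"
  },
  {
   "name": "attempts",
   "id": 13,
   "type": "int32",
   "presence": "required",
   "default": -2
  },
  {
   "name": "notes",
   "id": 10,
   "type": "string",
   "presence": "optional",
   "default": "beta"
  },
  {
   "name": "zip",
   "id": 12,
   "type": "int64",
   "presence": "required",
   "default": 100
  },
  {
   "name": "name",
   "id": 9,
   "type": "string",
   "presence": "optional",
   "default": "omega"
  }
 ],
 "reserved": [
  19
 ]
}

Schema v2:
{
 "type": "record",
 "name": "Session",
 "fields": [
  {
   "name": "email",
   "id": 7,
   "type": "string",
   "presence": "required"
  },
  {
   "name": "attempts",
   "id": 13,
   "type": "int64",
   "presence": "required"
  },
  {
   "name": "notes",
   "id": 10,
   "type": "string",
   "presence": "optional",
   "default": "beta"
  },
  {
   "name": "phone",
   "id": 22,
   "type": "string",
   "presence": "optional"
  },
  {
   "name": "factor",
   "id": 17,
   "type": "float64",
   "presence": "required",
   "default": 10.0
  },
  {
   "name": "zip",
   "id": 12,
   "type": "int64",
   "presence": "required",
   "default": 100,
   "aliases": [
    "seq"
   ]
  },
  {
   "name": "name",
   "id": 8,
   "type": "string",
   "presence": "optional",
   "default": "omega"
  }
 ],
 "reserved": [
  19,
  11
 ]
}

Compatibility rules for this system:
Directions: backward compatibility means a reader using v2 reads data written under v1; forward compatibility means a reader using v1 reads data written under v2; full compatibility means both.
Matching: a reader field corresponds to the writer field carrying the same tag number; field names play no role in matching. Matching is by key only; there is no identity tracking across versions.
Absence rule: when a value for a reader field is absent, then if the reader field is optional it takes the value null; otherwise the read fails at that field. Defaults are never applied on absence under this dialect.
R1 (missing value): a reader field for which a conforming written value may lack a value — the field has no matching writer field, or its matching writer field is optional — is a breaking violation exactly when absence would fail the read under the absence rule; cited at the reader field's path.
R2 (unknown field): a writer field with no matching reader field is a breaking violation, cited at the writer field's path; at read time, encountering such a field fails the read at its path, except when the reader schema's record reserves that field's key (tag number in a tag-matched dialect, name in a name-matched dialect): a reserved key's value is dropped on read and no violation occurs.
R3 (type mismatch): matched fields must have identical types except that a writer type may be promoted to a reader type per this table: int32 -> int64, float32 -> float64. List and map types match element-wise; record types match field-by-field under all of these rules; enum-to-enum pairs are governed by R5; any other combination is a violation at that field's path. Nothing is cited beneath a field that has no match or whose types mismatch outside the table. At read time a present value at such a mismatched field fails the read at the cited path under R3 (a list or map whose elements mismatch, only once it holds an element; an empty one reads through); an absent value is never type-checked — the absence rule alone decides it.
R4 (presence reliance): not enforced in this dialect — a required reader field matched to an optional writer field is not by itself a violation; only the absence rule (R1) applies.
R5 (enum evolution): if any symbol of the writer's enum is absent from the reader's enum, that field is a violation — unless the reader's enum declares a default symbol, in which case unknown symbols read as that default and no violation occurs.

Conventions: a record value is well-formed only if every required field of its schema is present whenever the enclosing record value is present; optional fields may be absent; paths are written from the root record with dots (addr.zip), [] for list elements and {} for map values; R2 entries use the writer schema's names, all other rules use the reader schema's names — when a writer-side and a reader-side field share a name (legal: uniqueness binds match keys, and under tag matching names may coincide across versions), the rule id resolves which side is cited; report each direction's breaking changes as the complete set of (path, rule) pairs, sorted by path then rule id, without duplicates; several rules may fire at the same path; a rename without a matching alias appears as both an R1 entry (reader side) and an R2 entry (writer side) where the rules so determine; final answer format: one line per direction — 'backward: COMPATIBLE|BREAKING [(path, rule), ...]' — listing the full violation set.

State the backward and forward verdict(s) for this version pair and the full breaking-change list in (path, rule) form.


in Session below, arrows point writer -> reader
backward on Session — v2 reading data written by v1:
  email <- email (string -> string, writer required)
  attempts <- attempts (int32 -> int64, writer required)
  notes <- notes (string -> string, writer optional)
  no writer field matches reader phone
  no writer field matches reader factor
  zip <- zip (int64 -> int64, writer required)
  no writer field matches reader name
  writer field severity has no reader counterpart
  writer field name has no reader counterpart
  violation R1 at factor
  violation R2 at name
  backward on Session therefore BREAKING (2)
forward on Session — v1 reading data written by v2:
  no writer field matches reader severity
  email <- email (string -> string, writer required)
  attempts <- attempts (int64 -> int32, writer required)
  notes <- notes (string -> string, writer optional)
  zip <- zip (int64 -> int64, writer required)
  no writer field matches reader name
  writer field phone has no reader counterpart
  writer field factor has no reader counterpart
  writer field name has no reader counterpart
  violation R3 at attempts
  violation R2 at factor
  violation R2 at name
  violation R2 at phone
  forward on Session therefore BREAKING (4)

backward: BREAKING [(factor, R1), (name, R2)]; forward: BREAKING [(attempts, R3), (factor, R2), (name, R2), (phone, R2)]


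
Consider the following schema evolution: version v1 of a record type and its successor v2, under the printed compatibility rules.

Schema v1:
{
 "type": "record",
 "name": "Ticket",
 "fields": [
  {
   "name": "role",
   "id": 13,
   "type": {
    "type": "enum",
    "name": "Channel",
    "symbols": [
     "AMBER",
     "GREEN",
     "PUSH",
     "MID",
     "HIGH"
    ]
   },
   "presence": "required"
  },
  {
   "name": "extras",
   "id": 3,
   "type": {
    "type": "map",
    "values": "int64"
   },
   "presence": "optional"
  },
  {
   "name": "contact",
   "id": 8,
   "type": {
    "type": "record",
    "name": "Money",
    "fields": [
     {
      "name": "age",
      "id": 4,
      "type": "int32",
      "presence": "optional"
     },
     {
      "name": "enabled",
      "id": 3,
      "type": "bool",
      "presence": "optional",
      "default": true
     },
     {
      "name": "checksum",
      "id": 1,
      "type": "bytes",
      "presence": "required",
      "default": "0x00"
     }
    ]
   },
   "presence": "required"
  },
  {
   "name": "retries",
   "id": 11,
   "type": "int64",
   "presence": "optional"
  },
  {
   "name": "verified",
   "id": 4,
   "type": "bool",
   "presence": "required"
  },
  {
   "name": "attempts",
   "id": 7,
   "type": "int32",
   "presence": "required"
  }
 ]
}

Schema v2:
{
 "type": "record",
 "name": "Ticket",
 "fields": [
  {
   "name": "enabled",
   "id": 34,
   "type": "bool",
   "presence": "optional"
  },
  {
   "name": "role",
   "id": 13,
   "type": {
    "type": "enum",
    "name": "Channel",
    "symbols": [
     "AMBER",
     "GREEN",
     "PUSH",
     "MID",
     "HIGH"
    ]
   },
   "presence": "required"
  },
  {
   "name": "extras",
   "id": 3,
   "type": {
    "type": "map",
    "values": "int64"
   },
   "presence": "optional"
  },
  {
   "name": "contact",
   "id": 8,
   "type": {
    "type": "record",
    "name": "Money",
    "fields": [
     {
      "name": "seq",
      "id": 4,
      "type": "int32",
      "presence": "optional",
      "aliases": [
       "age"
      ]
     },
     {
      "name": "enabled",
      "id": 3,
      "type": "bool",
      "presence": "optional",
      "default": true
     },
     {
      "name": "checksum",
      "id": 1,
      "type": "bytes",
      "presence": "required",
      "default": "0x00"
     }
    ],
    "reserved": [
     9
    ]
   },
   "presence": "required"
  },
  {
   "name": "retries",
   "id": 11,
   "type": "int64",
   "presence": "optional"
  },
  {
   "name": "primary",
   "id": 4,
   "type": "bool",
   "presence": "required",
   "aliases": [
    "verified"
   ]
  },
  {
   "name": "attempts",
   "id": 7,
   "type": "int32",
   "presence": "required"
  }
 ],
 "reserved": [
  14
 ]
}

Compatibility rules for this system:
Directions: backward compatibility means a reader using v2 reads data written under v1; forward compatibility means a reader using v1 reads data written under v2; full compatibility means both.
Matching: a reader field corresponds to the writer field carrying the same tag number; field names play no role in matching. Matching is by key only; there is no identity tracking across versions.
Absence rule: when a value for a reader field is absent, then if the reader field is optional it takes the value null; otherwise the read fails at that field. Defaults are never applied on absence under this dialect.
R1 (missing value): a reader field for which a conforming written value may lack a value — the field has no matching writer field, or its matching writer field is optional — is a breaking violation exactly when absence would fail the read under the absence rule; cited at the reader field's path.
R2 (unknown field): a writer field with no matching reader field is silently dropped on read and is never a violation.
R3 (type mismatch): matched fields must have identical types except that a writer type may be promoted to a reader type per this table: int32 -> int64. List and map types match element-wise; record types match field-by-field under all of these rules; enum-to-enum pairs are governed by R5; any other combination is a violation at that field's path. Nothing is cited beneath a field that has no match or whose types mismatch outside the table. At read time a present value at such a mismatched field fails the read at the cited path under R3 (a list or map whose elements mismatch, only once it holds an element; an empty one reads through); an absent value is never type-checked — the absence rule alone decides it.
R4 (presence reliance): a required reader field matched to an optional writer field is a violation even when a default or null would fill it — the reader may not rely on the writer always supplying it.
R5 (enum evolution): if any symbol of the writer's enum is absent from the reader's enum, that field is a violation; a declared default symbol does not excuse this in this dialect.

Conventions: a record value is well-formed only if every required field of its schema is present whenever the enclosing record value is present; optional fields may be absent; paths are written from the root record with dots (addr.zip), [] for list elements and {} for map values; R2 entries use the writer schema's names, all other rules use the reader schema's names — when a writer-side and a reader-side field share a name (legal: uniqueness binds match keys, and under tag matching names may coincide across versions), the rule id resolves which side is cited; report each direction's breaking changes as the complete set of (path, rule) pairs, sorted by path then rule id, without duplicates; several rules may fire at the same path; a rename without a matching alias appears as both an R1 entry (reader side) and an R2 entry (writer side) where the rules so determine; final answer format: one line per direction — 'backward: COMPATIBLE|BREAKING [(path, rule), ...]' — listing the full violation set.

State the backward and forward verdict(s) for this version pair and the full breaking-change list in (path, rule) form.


in Ticket below, arrows point writer -> reader
backward analysis of Ticket with v2 as reader and v1 as writer:
  enabled: no writer match
  role: Channel -> Channel, writer required; from role
  extras: map<string, int64> -> map<string, int64>, writer optional; from extras
  contact: Money -> Money, writer required; from contact
  retries: int64 -> int64, writer optional; from retries
  primary: bool -> bool, writer required; from verified
  attempts: int32 -> int32, writer required; from attempts
  contact.seq: int32 -> int32, writer optional; from contact.age
  contact.enabled: bool -> bool, writer optional; from contact.enabled
  contact.checksum: bytes -> bytes, writer required; from contact.checksum
  => no violations; backward on Ticket: COMPATIBLE
forward analysis of Ticket with v1 as reader and v2 as writer:
  role: Channel -> Channel, writer required; from role
  extras: map<string, int64> -> map<string, int64>, writer optional; from extras
  contact: Money -> Money, writer required; from contact
  retries: int64 -> int64, writer optional; from retries
  verified: bool -> bool, writer required; from primary
  attempts: int32 -> int32, writer required; from attempts
  leftover writer field: enabled
  contact.age: int32 -> int32, writer optional; from contact.seq
  contact.enabled: bool -> bool, writer optional; from contact.enabled
  contact.checksum: bytes -> bytes, writer required; from contact.checksum
  => no violations; forward on Ticket: COMPATIBLE

backward: COMPATIBLE []; forward: COMPATIBLE []


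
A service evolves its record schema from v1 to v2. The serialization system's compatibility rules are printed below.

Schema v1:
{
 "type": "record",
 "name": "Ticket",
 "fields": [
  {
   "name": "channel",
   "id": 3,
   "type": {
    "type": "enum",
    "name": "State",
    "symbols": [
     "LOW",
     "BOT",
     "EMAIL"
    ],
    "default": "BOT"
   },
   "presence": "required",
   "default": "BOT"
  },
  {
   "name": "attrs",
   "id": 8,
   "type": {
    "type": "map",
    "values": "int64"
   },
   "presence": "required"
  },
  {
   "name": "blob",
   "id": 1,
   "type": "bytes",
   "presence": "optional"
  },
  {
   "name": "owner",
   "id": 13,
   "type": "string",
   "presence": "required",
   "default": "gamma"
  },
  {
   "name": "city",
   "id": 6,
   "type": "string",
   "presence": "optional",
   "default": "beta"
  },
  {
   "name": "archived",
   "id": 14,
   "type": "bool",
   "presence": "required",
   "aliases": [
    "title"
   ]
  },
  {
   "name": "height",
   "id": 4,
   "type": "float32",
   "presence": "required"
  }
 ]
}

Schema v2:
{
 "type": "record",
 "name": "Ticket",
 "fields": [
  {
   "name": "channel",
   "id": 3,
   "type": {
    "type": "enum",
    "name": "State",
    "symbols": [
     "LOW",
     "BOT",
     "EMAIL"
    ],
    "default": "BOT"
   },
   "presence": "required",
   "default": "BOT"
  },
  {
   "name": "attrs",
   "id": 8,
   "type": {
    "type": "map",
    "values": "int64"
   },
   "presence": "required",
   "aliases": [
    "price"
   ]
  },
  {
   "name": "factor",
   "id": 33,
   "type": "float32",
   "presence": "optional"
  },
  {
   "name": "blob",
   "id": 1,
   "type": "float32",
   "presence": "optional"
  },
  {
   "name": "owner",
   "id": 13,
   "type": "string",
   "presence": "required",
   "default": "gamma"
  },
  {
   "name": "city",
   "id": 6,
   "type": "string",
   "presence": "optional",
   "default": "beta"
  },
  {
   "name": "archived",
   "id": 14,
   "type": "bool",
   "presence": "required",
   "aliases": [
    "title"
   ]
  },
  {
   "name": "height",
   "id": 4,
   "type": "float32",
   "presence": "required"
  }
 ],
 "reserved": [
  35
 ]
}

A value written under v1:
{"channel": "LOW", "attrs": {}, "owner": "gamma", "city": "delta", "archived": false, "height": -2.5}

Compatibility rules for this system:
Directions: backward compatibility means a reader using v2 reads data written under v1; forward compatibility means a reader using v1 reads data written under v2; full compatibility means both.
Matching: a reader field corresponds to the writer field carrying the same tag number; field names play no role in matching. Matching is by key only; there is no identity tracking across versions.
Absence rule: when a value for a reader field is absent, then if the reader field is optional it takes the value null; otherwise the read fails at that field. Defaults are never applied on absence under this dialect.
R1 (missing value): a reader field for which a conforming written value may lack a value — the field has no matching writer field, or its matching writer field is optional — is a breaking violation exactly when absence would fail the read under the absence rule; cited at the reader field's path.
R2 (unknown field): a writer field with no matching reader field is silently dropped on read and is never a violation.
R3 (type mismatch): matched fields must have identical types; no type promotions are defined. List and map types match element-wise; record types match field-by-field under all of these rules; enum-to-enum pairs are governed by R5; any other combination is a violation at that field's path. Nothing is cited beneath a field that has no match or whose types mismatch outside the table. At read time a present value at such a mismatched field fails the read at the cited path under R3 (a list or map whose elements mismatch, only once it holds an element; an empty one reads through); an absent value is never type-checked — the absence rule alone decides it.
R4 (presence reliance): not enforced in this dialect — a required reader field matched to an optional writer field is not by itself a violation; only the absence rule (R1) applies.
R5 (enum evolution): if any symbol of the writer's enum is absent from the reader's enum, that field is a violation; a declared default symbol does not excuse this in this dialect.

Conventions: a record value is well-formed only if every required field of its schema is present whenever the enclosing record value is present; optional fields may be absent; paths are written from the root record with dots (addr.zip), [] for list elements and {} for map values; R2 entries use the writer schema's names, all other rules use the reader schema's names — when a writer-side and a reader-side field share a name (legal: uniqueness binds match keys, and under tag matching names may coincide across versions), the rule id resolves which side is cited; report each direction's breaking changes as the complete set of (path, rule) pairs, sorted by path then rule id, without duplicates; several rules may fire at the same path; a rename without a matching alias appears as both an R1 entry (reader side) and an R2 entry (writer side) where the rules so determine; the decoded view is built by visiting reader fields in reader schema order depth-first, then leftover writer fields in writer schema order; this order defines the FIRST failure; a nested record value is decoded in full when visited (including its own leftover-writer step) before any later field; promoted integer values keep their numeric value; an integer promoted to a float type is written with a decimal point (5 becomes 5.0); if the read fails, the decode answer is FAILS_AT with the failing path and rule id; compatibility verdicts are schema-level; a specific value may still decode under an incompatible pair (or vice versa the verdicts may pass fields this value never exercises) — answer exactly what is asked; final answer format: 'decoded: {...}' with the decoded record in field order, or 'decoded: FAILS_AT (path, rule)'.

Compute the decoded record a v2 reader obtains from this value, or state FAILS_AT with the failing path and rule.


decoded: {"channel": "LOW", "attrs": {}, "factor": null, "blob": null, "owner": "gamma", "city": "delta", "archived": false, "height": -2.5}

each type pair in Ticket: writer, then reader
decode (reader v2):
  channel := "LOW"
  attrs := {}
  factor := null (not supplied -> null)
  blob := null (not supplied -> null)
  owner := "gamma"
  city := "delta"
  archived := false
  height := -2.5
  => decoded: {"channel": "LOW", "attrs": {}, "factor": null, "blob": null, "owner": "gamma", "city": "delta", "archived": false, "height": -2.5}
ruling out the remaining Ticket differences:
  field blob in record Ticket: type bytes changed to float32 -> a verdict-level change on Ticket — the shown value reads the same


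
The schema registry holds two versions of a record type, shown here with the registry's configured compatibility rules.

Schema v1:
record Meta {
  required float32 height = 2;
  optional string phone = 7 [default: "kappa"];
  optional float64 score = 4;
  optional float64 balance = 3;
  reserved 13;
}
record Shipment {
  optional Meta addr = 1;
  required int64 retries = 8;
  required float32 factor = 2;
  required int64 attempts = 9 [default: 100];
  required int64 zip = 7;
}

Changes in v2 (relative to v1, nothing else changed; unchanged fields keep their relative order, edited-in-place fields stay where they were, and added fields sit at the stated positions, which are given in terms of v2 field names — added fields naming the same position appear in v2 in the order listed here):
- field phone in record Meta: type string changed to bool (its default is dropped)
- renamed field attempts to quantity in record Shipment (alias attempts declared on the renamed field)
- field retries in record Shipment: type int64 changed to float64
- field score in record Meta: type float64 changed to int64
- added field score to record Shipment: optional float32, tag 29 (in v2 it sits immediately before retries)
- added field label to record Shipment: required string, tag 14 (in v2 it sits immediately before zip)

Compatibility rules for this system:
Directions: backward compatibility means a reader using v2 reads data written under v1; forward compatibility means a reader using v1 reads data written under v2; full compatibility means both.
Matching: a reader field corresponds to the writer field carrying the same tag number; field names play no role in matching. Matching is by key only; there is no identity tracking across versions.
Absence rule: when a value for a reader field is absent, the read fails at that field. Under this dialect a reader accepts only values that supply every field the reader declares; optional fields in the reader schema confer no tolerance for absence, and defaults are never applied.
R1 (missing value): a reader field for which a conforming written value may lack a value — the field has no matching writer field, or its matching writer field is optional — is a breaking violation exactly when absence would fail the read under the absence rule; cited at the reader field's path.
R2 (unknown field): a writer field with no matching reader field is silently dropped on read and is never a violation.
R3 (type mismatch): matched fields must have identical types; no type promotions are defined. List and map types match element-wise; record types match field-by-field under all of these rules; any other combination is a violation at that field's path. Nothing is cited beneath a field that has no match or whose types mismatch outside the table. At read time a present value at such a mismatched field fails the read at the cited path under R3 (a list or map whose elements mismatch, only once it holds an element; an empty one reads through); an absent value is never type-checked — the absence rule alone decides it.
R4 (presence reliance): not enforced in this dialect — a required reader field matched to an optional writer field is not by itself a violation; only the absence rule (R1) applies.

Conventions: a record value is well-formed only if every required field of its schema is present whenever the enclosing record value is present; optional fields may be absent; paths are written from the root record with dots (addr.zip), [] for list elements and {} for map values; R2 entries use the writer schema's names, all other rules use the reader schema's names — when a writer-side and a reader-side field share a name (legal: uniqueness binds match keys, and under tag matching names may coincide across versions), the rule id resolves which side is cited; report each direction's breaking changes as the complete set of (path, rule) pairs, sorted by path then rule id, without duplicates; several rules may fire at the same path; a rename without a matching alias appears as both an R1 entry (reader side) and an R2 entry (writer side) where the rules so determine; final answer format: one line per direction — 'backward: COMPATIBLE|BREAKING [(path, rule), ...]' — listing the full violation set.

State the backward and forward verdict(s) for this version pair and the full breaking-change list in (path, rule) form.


backward: BREAKING [(addr, R1), (addr.balance, R1), (addr.phone, R1), (addr.phone, R3), (addr.score, R1), (addr.score, R3), (label, R1), (retries, R3), (score, R1)]; forward: BREAKING [(addr, R1), (addr.balance, R1), (addr.phone, R1), (addr.phone, R3), (addr.score, R1), (addr.score, R3), (retries, R3)]

arrows below run writer -> reader for Shipment
checking backward for Shipment: reader v2 against writer v1:
  addr: paired with writer addr (Meta -> Meta; writer optional)
  no writer field matches reader score
  retries: paired with writer retries (int64 -> float64; writer required)
  factor: paired with writer factor (float32 -> float32; writer required)
  quantity: paired with writer attempts (int64 -> int64; writer required)
  no writer field matches reader label
  zip: paired with writer zip (int64 -> int64; writer required)
  addr.height: paired with writer addr.height (float32 -> float32; writer required)
  addr.phone: paired with writer addr.phone (string -> bool; writer optional)
  addr.score: paired with writer addr.score (float64 -> int64; writer optional)
  addr.balance: paired with writer addr.balance (float64 -> float64; writer optional)
  rule R1 violated at addr
  rule R1 violated at addr.balance
  rule R1 violated at addr.phone
  rule R3 violated at addr.phone
  rule R1 violated at addr.score
  rule R3 violated at addr.score
  rule R1 violated at label
  rule R3 violated at retries
  rule R1 violated at score
  => backward verdict for Shipment: BREAKING, 9 violation(s)
checking forward for Shipment: reader v1 against writer v2:
  addr: paired with writer addr (Meta -> Meta; writer optional)
  retries: paired with writer retries (float64 -> int64; writer required)
  factor: paired with writer factor (float32 -> float32; writer required)
  attempts: paired with writer quantity (int64 -> int64; writer required)
  zip: paired with writer zip (int64 -> int64; writer required)
  score (writer side), unknown to reader
  label (writer side), unknown to reader
  addr.height: paired with writer addr.height (float32 -> float32; writer required)
  addr.phone: paired with writer addr.phone (bool -> string; writer optional)
  addr.score: paired with writer addr.score (int64 -> float64; writer optional)
  addr.balance: paired with writer addr.balance (float64 -> float64; writer optional)
  rule R1 violated at addr
  rule R1 violated at addr.balance
  rule R1 violated at addr.phone
  rule R3 violated at addr.phone
  rule R1 violated at addr.score
  rule R3 violated at addr.score
  rule R3 violated at retries
  => forward verdict for Shipment: BREAKING, 7 violation(s)


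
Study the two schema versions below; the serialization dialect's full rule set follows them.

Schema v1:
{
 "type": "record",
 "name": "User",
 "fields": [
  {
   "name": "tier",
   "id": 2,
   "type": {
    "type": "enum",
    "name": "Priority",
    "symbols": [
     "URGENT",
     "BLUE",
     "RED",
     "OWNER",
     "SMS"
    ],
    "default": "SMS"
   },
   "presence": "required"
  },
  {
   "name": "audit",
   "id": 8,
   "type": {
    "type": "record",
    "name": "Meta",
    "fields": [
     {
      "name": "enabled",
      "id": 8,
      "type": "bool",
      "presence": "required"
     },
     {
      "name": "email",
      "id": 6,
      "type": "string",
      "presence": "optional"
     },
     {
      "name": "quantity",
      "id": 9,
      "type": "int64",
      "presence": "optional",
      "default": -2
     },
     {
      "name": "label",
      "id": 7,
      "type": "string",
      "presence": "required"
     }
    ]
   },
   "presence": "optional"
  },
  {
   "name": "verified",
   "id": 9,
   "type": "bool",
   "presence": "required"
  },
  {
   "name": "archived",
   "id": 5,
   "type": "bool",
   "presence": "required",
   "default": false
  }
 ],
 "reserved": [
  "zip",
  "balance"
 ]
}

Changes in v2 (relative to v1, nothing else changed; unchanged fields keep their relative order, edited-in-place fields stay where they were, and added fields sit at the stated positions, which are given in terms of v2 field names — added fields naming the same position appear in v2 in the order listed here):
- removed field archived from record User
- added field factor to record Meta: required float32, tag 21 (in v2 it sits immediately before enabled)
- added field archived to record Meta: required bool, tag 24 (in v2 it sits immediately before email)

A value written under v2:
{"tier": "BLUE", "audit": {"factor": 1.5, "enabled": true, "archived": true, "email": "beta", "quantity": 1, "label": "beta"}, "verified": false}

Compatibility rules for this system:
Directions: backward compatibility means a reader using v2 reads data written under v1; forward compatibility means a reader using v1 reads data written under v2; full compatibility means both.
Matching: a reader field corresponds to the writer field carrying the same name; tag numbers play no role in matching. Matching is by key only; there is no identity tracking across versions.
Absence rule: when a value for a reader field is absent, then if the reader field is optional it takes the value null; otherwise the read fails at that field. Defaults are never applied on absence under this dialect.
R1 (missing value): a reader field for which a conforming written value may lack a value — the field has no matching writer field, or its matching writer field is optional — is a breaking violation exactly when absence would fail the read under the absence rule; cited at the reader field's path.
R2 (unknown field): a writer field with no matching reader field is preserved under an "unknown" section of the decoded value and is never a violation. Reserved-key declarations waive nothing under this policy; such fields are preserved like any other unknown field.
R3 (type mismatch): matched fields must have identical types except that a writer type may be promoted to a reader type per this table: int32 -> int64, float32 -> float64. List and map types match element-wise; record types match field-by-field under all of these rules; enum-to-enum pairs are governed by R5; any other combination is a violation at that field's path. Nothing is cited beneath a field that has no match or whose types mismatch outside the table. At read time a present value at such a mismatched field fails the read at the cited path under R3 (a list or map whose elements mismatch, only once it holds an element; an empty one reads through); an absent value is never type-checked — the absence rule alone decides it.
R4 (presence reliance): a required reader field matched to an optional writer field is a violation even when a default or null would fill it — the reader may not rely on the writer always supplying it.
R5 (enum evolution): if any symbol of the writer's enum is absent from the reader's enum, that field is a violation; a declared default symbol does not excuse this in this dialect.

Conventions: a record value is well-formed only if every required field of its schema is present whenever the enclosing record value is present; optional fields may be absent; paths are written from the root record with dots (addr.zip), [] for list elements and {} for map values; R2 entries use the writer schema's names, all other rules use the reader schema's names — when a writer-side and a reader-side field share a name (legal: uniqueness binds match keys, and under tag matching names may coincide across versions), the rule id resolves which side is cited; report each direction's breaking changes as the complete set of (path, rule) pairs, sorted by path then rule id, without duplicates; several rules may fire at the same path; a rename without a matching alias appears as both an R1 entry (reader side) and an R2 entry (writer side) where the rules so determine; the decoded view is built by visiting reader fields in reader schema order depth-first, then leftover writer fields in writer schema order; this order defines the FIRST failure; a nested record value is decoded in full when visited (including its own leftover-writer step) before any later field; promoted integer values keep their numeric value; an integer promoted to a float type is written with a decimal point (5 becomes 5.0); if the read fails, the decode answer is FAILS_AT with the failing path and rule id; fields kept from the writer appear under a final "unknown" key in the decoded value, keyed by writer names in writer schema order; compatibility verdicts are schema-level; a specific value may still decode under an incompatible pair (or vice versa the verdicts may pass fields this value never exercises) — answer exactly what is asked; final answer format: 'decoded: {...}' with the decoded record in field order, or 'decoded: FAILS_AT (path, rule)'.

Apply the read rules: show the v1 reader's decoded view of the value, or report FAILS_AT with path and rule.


each type pair in User: writer, then reader
decode (reader v1):
  tier := "BLUE"
  audit.enabled := true
  audit.email := "beta"
  audit.quantity := 1
  audit.label := "beta"
  writer audit.factor: kept under "unknown"
  writer audit.archived: kept under "unknown"
  verified := false
  read fails at archived under R1 (no fill)
  => FAILS_AT (archived, R1)
the other User changes do not affect what is asked:
  added field factor to record Meta: required float32, tag 21 (in v2 it sits immediately before enabled) -> matters for User compatibility verdicts, not for this value's decode

decoded: FAILS_AT (archived, R1)
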